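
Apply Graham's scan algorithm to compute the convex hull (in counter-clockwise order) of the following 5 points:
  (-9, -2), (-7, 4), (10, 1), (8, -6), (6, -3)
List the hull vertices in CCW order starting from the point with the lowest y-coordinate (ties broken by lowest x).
Hull (CCW) = [(8, -6), (10, 1), (-7, 4), (-9, -2)]

Graham scan procedure:
  1. Find the pivot p₀ = point with lowest y (tie → lowest x): (8, -6).
  2. Sort the remaining points by polar angle around p₀.
  3. Walk through sorted points, maintaining a stack; pop the top while the last three entries make a non-left turn (cross product ≤ 0).
  4. Final stack is the convex hull in CCW order: (8, -6), (10, 1), (-7, 4), (-9, -2).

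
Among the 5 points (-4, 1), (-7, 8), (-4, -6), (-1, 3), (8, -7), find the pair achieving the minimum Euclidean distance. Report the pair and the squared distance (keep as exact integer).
Pair = ((-4, 1), (-1, 3)); squared distance = 13

Compute all C(5, 2) = 10 pairwise squared distances (x_i − x_j)² + (y_i − y_j)². The minimum is 13, attained by the pair ((-4, 1), (-1, 3)).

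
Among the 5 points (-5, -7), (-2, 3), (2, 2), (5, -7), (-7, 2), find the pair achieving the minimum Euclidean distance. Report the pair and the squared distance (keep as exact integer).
Pair = ((-2, 3), (2, 2)); squared distance = 17

Compute all C(5, 2) = 10 pairwise squared distances (x_i − x_j)² + (y_i − y_j)². The minimum is 17, attained by the pair ((-2, 3), (2, 2)).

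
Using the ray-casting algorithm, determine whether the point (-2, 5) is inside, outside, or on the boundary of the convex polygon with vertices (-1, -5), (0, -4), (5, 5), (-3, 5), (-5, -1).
The point (-2, 5) lies on the polygon boundary

Boundary check: the query satisfies the collinearity and bounding-box conditions for some polygon edge, so it lies exactly on the boundary.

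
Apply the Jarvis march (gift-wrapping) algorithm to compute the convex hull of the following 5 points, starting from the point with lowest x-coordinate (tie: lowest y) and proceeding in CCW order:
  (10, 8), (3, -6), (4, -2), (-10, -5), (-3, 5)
Hull (CCW) = [(-10, -5), (3, -6), (10, 8), (-3, 5)]

Jarvis march: at each step, from the current hull vertex p, select the next vertex q as the point such that every other point lies strictly to the left of (or on) the directed line p → q. (Equivalently: for every other point r, the cross product (q − p) × (r − p) ≥ 0.)
Starting point (lowest x, tie lowest y): (-10, -5). Wrap until returning to start. Resulting hull: (-10, -5), (3, -6), (10, 8), (-3, 5).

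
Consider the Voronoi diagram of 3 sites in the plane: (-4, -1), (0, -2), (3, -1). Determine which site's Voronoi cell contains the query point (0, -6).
Nearest site = (0, -2)

The Voronoi cell of site s contains exactly those query points closer to s than to any other site. Compute squared distances from q = (0, -6) to each site:
  (0 − 0)² + (-2 − -6)² = 16
  (3 − 0)² + (-1 − -6)² = 34
  (-4 − 0)² + (-1 − -6)² = 41
Minimum is attained by (0, -2), so q lies in its Voronoi cell.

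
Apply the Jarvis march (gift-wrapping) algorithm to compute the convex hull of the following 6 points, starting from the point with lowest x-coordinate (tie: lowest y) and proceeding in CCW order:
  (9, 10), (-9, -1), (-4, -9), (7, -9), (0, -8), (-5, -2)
Hull (CCW) = [(-9, -1), (-4, -9), (7, -9), (9, 10)]

Jarvis march: at each step, from the current hull vertex p, select the next vertex q as the point such that every other point lies strictly to the left of (or on) the directed line p → q. (Equivalently: for every other point r, the cross product (q − p) × (r − p) ≥ 0.)
Starting point (lowest x, tie lowest y): (-9, -1). Wrap until returning to start. Resulting hull: (-9, -1), (-4, -9), (7, -9), (9, 10).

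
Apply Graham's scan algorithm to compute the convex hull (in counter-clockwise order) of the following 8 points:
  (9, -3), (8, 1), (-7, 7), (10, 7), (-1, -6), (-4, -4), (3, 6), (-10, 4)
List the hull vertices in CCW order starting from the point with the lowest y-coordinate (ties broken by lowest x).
Hull (CCW) = [(-1, -6), (9, -3), (10, 7), (-7, 7), (-10, 4), (-4, -4)]

Graham scan procedure:
  1. Find the pivot p₀ = point with lowest y (tie → lowest x): (-1, -6).
  2. Sort the remaining points by polar angle around p₀.
  3. Walk through sorted points, maintaining a stack; pop the top while the last three entries make a non-left turn (cross product ≤ 0).
  4. Final stack is the convex hull in CCW order: (-1, -6), (9, -3), (10, 7), (-7, 7), (-10, 4), (-4, -4).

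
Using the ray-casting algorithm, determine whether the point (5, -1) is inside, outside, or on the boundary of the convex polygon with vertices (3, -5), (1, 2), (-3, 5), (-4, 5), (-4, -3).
The point (5, -1) lies strictly outside the polygon

Cast a horizontal ray to the right from the query point and count how many polygon edges it crosses (each edge strictly once or zero times, handled with the usual half-open convention). 
Parity of crossings → even ⇒ outside.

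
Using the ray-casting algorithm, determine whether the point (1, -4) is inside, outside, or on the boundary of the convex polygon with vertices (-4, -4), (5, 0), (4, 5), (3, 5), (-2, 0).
The point (1, -4) lies strictly outside the polygon

Cast a horizontal ray to the right from the query point and count how many polygon edges it crosses (each edge strictly once or zero times, handled with the usual half-open convention). 
Parity of crossings → even ⇒ outside.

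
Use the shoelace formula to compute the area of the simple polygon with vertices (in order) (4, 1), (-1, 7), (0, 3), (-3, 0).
Area = 16

Shoelace formula: Area = (1/2) |Σ_i (x_i · y_{i+1} − x_{i+1} · y_i)| (indices mod n). Compute each cross term:
  (4)(7) − (-1)(1) = 29
  (-1)(3) − (0)(7) = -3
  (0)(0) − (-3)(3) = 9
  (-3)(1) − (4)(0) = -3
Sum = 32, so (signed) Area = 32/2 = 16, |Area| = 16.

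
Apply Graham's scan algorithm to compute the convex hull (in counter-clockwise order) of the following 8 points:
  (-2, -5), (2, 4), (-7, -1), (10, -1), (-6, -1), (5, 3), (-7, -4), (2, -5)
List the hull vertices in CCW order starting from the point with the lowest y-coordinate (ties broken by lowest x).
Hull (CCW) = [(-2, -5), (2, -5), (10, -1), (5, 3), (2, 4), (-7, -1), (-7, -4)]

Graham scan procedure:
  1. Find the pivot p₀ = point with lowest y (tie → lowest x): (-2, -5).
  2. Sort the remaining points by polar angle around p₀.
  3. Walk through sorted points, maintaining a stack; pop the top while the last three entries make a non-left turn (cross product ≤ 0).
  4. Final stack is the convex hull in CCW order: (-2, -5), (2, -5), (10, -1), (5, 3), (2, 4), (-7, -1), (-7, -4).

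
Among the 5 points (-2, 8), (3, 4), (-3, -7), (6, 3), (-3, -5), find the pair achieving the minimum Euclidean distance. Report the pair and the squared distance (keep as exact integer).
Pair = ((-3, -7), (-3, -5)); squared distance = 4

Compute all C(5, 2) = 10 pairwise squared distances (x_i − x_j)² + (y_i − y_j)². The minimum is 4, attained by the pair ((-3, -7), (-3, -5)).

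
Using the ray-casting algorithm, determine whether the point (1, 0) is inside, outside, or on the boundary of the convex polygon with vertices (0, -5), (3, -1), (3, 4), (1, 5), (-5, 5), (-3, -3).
The point (1, 0) lies strictly inside the polygon

Cast a horizontal ray to the right from the query point and count how many polygon edges it crosses (each edge strictly once or zero times, handled with the usual half-open convention). 
Parity of crossings → odd ⇒ inside.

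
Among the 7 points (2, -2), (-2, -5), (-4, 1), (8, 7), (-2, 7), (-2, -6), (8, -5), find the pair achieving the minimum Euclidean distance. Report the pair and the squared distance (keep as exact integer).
Pair = ((-2, -5), (-2, -6)); squared distance = 1

Compute all C(7, 2) = 21 pairwise squared distances (x_i − x_j)² + (y_i − y_j)². The minimum is 1, attained by the pair ((-2, -5), (-2, -6)).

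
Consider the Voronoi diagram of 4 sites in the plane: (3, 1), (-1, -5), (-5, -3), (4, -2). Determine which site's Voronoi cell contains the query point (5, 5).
Nearest site = (3, 1)

The Voronoi cell of site s contains exactly those query points closer to s than to any other site. Compute squared distances from q = (5, 5) to each site:
  (3 − 5)² + (1 − 5)² = 20
  (4 − 5)² + (-2 − 5)² = 50
  (-1 − 5)² + (-5 − 5)² = 136
  (-5 − 5)² + (-3 − 5)² = 164
Minimum is attained by (3, 1), so q lies in its Voronoi cell.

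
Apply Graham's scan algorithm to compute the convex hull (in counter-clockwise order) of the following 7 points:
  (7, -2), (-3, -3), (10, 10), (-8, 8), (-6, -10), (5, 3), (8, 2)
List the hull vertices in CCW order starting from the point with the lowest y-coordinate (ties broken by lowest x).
Hull (CCW) = [(-6, -10), (7, -2), (10, 10), (-8, 8)]

Graham scan procedure:
  1. Find the pivot p₀ = point with lowest y (tie → lowest x): (-6, -10).
  2. Sort the remaining points by polar angle around p₀.
  3. Walk through sorted points, maintaining a stack; pop the top while the last three entries make a non-left turn (cross product ≤ 0).
  4. Final stack is the convex hull in CCW order: (-6, -10), (7, -2), (10, 10), (-8, 8).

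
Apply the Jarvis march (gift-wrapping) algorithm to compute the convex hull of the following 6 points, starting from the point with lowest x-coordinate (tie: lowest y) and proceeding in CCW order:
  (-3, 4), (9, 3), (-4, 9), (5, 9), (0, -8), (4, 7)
Hull (CCW) = [(-4, 9), (-3, 4), (0, -8), (9, 3), (5, 9)]

Jarvis march: at each step, from the current hull vertex p, select the next vertex q as the point such that every other point lies strictly to the left of (or on) the directed line p → q. (Equivalently: for every other point r, the cross product (q − p) × (r − p) ≥ 0.)
Starting point (lowest x, tie lowest y): (-4, 9). Wrap until returning to start. Resulting hull: (-4, 9), (-3, 4), (0, -8), (9, 3), (5, 9).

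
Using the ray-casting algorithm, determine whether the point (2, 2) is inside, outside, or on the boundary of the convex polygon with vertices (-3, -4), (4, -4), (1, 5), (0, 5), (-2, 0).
The point (2, 2) lies on the polygon boundary

Boundary check: the query satisfies the collinearity and bounding-box conditions for some polygon edge, so it lies exactly on the boundary.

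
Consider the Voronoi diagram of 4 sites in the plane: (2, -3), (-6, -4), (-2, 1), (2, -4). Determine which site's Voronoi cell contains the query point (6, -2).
Nearest site = (2, -3)

The Voronoi cell of site s contains exactly those query points closer to s than to any other site. Compute squared distances from q = (6, -2) to each site:
  (2 − 6)² + (-3 − -2)² = 17
  (2 − 6)² + (-4 − -2)² = 20
  (-2 − 6)² + (1 − -2)² = 73
  (-6 − 6)² + (-4 − -2)² = 148
Minimum is attained by (2, -3), so q lies in its Voronoi cell.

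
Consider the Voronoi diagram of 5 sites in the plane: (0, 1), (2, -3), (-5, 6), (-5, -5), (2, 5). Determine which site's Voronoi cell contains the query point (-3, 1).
Nearest site = (0, 1)

The Voronoi cell of site s contains exactly those query points closer to s than to any other site. Compute squared distances from q = (-3, 1) to each site:
  (0 − -3)² + (1 − 1)² = 9
  (-5 − -3)² + (6 − 1)² = 29
  (-5 − -3)² + (-5 − 1)² = 40
  (2 − -3)² + (-3 − 1)² = 41
  (2 − -3)² + (5 − 1)² = 41
Minimum is attained by (0, 1), so q lies in its Voronoi cell.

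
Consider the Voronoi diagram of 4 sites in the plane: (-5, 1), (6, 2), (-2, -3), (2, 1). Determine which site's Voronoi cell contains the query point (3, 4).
Nearest site = (2, 1)

The Voronoi cell of site s contains exactly those query points closer to s than to any other site. Compute squared distances from q = (3, 4) to each site:
  (2 − 3)² + (1 − 4)² = 10
  (6 − 3)² + (2 − 4)² = 13
  (-5 − 3)² + (1 − 4)² = 73
  (-2 − 3)² + (-3 − 4)² = 74
Minimum is attained by (2, 1), so q lies in its Voronoi cell.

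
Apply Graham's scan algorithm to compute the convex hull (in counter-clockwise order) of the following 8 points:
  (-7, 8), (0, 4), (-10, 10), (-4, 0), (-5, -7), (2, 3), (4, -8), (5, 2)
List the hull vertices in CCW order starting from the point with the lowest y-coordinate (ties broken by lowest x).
Hull (CCW) = [(4, -8), (5, 2), (-10, 10), (-5, -7)]

Graham scan procedure:
  1. Find the pivot p₀ = point with lowest y (tie → lowest x): (4, -8).
  2. Sort the remaining points by polar angle around p₀.
  3. Walk through sorted points, maintaining a stack; pop the top while the last three entries make a non-left turn (cross product ≤ 0).
  4. Final stack is the convex hull in CCW order: (4, -8), (5, 2), (-10, 10), (-5, -7).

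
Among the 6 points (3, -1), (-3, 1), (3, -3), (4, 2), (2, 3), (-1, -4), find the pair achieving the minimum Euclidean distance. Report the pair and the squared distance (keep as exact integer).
Pair = ((3, -1), (3, -3)); squared distance = 4

Compute all C(6, 2) = 15 pairwise squared distances (x_i − x_j)² + (y_i − y_j)². The minimum is 4, attained by the pair ((3, -1), (3, -3)).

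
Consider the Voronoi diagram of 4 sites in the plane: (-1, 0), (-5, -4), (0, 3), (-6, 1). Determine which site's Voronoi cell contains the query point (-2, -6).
Nearest site = (-5, -4)

The Voronoi cell of site s contains exactly those query points closer to s than to any other site. Compute squared distances from q = (-2, -6) to each site:
  (-5 − -2)² + (-4 − -6)² = 13
  (-1 − -2)² + (0 − -6)² = 37
  (-6 − -2)² + (1 − -6)² = 65
  (0 − -2)² + (3 − -6)² = 85
Minimum is attained by (-5, -4), so q lies in its Voronoi cell.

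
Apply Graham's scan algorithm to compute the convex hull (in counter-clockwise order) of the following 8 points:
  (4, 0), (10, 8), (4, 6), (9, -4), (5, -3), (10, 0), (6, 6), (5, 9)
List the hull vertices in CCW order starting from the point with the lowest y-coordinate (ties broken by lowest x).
Hull (CCW) = [(9, -4), (10, 0), (10, 8), (5, 9), (4, 6), (4, 0), (5, -3)]

Graham scan procedure:
  1. Find the pivot p₀ = point with lowest y (tie → lowest x): (9, -4).
  2. Sort the remaining points by polar angle around p₀.
  3. Walk through sorted points, maintaining a stack; pop the top while the last three entries make a non-left turn (cross product ≤ 0).
  4. Final stack is the convex hull in CCW order: (9, -4), (10, 0), (10, 8), (5, 9), (4, 6), (4, 0), (5, -3).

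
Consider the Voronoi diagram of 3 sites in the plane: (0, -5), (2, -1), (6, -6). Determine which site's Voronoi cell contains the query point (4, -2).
Nearest site = (2, -1)

The Voronoi cell of site s contains exactly those query points closer to s than to any other site. Compute squared distances from q = (4, -2) to each site:
  (2 − 4)² + (-1 − -2)² = 5
  (6 − 4)² + (-6 − -2)² = 20
  (0 − 4)² + (-5 − -2)² = 25
Minimum is attained by (2, -1), so q lies in its Voronoi cell.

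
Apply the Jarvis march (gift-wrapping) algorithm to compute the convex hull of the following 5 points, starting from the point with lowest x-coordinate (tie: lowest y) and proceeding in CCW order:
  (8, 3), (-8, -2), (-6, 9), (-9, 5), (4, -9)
Hull (CCW) = [(-9, 5), (-8, -2), (4, -9), (8, 3), (-6, 9)]

Jarvis march: at each step, from the current hull vertex p, select the next vertex q as the point such that every other point lies strictly to the left of (or on) the directed line p → q. (Equivalently: for every other point r, the cross product (q − p) × (r − p) ≥ 0.)
Starting point (lowest x, tie lowest y): (-9, 5). Wrap until returning to start. Resulting hull: (-9, 5), (-8, -2), (4, -9), (8, 3), (-6, 9).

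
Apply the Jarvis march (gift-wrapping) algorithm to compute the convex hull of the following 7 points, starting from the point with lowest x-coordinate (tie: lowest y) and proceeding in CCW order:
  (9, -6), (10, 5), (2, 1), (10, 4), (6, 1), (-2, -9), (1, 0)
Hull (CCW) = [(-2, -9), (9, -6), (10, 4), (10, 5), (2, 1), (1, 0)]

Jarvis march: at each step, from the current hull vertex p, select the next vertex q as the point such that every other point lies strictly to the left of (or on) the directed line p → q. (Equivalently: for every other point r, the cross product (q − p) × (r − p) ≥ 0.)
Starting point (lowest x, tie lowest y): (-2, -9). Wrap until returning to start. Resulting hull: (-2, -9), (9, -6), (10, 4), (10, 5), (2, 1), (1, 0).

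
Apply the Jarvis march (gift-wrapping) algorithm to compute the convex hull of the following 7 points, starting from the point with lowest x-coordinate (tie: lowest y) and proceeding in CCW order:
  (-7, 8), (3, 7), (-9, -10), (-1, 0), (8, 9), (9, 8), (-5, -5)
Hull (CCW) = [(-9, -10), (9, 8), (8, 9), (-7, 8)]

Jarvis march: at each step, from the current hull vertex p, select the next vertex q as the point such that every other point lies strictly to the left of (or on) the directed line p → q. (Equivalently: for every other point r, the cross product (q − p) × (r − p) ≥ 0.)
Starting point (lowest x, tie lowest y): (-9, -10). Wrap until returning to start. Resulting hull: (-9, -10), (9, 8), (8, 9), (-7, 8).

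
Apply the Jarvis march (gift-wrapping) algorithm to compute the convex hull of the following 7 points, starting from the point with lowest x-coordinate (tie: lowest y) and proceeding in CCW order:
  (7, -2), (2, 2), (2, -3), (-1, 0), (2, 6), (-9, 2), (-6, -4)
Hull (CCW) = [(-9, 2), (-6, -4), (2, -3), (7, -2), (2, 6)]

Jarvis march: at each step, from the current hull vertex p, select the next vertex q as the point such that every other point lies strictly to the left of (or on) the directed line p → q. (Equivalently: for every other point r, the cross product (q − p) × (r − p) ≥ 0.)
Starting point (lowest x, tie lowest y): (-9, 2). Wrap until returning to start. Resulting hull: (-9, 2), (-6, -4), (2, -3), (7, -2), (2, 6).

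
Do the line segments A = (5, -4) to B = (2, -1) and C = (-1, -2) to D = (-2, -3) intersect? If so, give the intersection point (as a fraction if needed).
No (intersection of containing lines falls outside at least one segment)

Parametrize and solve: t = 4/3, s = -2. At least one of these is outside [0, 1], so the segments do not intersect.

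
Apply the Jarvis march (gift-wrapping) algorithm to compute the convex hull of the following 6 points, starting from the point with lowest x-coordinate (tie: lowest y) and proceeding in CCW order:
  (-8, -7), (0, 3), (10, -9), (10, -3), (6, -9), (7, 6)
Hull (CCW) = [(-8, -7), (6, -9), (10, -9), (10, -3), (7, 6), (0, 3)]

Jarvis march: at each step, from the current hull vertex p, select the next vertex q as the point such that every other point lies strictly to the left of (or on) the directed line p → q. (Equivalently: for every other point r, the cross product (q − p) × (r − p) ≥ 0.)
Starting point (lowest x, tie lowest y): (-8, -7). Wrap until returning to start. Resulting hull: (-8, -7), (6, -9), (10, -9), (10, -3), (7, 6), (0, 3).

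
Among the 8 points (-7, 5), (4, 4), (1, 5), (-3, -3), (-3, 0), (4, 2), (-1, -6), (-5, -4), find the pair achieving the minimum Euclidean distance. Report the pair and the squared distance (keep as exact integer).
Pair = ((4, 4), (4, 2)); squared distance = 4

Compute all C(8, 2) = 28 pairwise squared distances (x_i − x_j)² + (y_i − y_j)². The minimum is 4, attained by the pair ((4, 4), (4, 2)).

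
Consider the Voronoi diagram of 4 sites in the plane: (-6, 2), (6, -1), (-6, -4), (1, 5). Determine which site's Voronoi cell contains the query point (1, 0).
Nearest site = (1, 5)

The Voronoi cell of site s contains exactly those query points closer to s than to any other site. Compute squared distances from q = (1, 0) to each site:
  (1 − 1)² + (5 − 0)² = 25
  (6 − 1)² + (-1 − 0)² = 26
  (-6 − 1)² + (2 − 0)² = 53
  (-6 − 1)² + (-4 − 0)² = 65
Minimum is attained by (1, 5), so q lies in its Voronoi cell.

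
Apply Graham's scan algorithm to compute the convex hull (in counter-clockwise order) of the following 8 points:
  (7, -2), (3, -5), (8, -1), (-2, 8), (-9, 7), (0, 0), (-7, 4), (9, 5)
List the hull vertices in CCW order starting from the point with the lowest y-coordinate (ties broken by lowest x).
Hull (CCW) = [(3, -5), (7, -2), (8, -1), (9, 5), (-2, 8), (-9, 7), (-7, 4)]

Graham scan procedure:
  1. Find the pivot p₀ = point with lowest y (tie → lowest x): (3, -5).
  2. Sort the remaining points by polar angle around p₀.
  3. Walk through sorted points, maintaining a stack; pop the top while the last three entries make a non-left turn (cross product ≤ 0).
  4. Final stack is the convex hull in CCW order: (3, -5), (7, -2), (8, -1), (9, 5), (-2, 8), (-9, 7), (-7, 4).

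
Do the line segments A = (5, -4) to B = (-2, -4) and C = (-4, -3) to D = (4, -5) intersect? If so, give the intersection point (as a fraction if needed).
Yes; intersection at (0, -4) (t = 5/7 on AB, s = 1/2 on CD)

Parametrize AB as A + t(B − A) = (5 + -7 t, -4 + 0 t) and CD as C + s(D − C) = (-4 + 8 s, -3 + -2 s). Solve the linear system for (t, s). Determinant = -14 ≠ 0, so a unique intersection of the containing lines exists. Solution: t = 5/7, s = 1/2 — both in [0, 1], so the segments cross. Intersection point: (0, -4).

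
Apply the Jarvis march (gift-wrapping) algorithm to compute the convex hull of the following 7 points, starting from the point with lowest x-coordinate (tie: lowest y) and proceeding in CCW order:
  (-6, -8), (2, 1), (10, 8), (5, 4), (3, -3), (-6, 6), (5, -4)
Hull (CCW) = [(-6, -8), (5, -4), (10, 8), (-6, 6)]

Jarvis march: at each step, from the current hull vertex p, select the next vertex q as the point such that every other point lies strictly to the left of (or on) the directed line p → q. (Equivalently: for every other point r, the cross product (q − p) × (r − p) ≥ 0.)
Starting point (lowest x, tie lowest y): (-6, -8). Wrap until returning to start. Resulting hull: (-6, -8), (5, -4), (10, 8), (-6, 6).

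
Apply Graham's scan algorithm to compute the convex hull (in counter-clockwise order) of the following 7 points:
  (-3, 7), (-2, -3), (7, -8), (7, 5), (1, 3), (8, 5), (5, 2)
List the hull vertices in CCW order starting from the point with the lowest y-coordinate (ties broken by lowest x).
Hull (CCW) = [(7, -8), (8, 5), (-3, 7), (-2, -3)]

Graham scan procedure:
  1. Find the pivot p₀ = point with lowest y (tie → lowest x): (7, -8).
  2. Sort the remaining points by polar angle around p₀.
  3. Walk through sorted points, maintaining a stack; pop the top while the last three entries make a non-left turn (cross product ≤ 0).
  4. Final stack is the convex hull in CCW order: (7, -8), (8, 5), (-3, 7), (-2, -3).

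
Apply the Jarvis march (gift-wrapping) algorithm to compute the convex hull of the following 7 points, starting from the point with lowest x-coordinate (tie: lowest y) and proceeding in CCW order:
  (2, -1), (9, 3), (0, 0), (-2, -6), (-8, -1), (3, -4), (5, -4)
Hull (CCW) = [(-8, -1), (-2, -6), (5, -4), (9, 3)]

Jarvis march: at each step, from the current hull vertex p, select the next vertex q as the point such that every other point lies strictly to the left of (or on) the directed line p → q. (Equivalently: for every other point r, the cross product (q − p) × (r − p) ≥ 0.)
Starting point (lowest x, tie lowest y): (-8, -1). Wrap until returning to start. Resulting hull: (-8, -1), (-2, -6), (5, -4), (9, 3).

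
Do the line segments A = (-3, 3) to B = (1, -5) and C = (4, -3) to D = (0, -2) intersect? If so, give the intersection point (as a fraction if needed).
No (intersection of containing lines falls outside at least one segment)

Parametrize and solve: t = 17/28, s = 8/7. At least one of these is outside [0, 1], so the segments do not intersect.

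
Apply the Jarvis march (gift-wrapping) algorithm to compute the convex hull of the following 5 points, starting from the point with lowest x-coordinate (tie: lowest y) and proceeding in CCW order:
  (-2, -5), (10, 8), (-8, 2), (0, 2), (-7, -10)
Hull (CCW) = [(-8, 2), (-7, -10), (-2, -5), (10, 8)]

Jarvis march: at each step, from the current hull vertex p, select the next vertex q as the point such that every other point lies strictly to the left of (or on) the directed line p → q. (Equivalently: for every other point r, the cross product (q − p) × (r − p) ≥ 0.)
Starting point (lowest x, tie lowest y): (-8, 2). Wrap until returning to start. Resulting hull: (-8, 2), (-7, -10), (-2, -5), (10, 8).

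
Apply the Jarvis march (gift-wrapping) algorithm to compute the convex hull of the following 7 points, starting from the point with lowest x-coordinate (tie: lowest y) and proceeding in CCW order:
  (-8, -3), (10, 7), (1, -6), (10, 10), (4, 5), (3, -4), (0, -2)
Hull (CCW) = [(-8, -3), (1, -6), (3, -4), (10, 7), (10, 10)]

Jarvis march: at each step, from the current hull vertex p, select the next vertex q as the point such that every other point lies strictly to the left of (or on) the directed line p → q. (Equivalently: for every other point r, the cross product (q − p) × (r − p) ≥ 0.)
Starting point (lowest x, tie lowest y): (-8, -3). Wrap until returning to start. Resulting hull: (-8, -3), (1, -6), (3, -4), (10, 7), (10, 10).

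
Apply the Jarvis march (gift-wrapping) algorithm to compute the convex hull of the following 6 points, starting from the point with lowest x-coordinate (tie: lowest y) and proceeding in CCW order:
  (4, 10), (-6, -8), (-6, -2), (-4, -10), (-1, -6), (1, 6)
Hull (CCW) = [(-6, -8), (-4, -10), (-1, -6), (4, 10), (-6, -2)]

Jarvis march: at each step, from the current hull vertex p, select the next vertex q as the point such that every other point lies strictly to the left of (or on) the directed line p → q. (Equivalently: for every other point r, the cross product (q − p) × (r − p) ≥ 0.)
Starting point (lowest x, tie lowest y): (-6, -8). Wrap until returning to start. Resulting hull: (-6, -8), (-4, -10), (-1, -6), (4, 10), (-6, -2).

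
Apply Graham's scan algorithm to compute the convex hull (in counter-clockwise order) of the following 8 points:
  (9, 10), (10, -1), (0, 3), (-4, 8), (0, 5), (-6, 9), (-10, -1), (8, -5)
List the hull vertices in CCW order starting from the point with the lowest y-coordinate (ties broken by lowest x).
Hull (CCW) = [(8, -5), (10, -1), (9, 10), (-6, 9), (-10, -1)]

Graham scan procedure:
  1. Find the pivot p₀ = point with lowest y (tie → lowest x): (8, -5).
  2. Sort the remaining points by polar angle around p₀.
  3. Walk through sorted points, maintaining a stack; pop the top while the last three entries make a non-left turn (cross product ≤ 0).
  4. Final stack is the convex hull in CCW order: (8, -5), (10, -1), (9, 10), (-6, 9), (-10, -1).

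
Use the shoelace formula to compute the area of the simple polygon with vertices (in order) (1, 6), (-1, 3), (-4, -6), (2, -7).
Area = 43

Shoelace formula: Area = (1/2) |Σ_i (x_i · y_{i+1} − x_{i+1} · y_i)| (indices mod n). Compute each cross term:
  (1)(3) − (-1)(6) = 9
  (-1)(-6) − (-4)(3) = 18
  (-4)(-7) − (2)(-6) = 40
  (2)(6) − (1)(-7) = 19
Sum = 86, so (signed) Area = 86/2 = 43, |Area| = 43.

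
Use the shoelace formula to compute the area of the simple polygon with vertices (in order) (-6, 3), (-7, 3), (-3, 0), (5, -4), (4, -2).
Area = 15

Shoelace formula: Area = (1/2) |Σ_i (x_i · y_{i+1} − x_{i+1} · y_i)| (indices mod n). Compute each cross term:
  (-6)(3) − (-7)(3) = 3
  (-7)(0) − (-3)(3) = 9
  (-3)(-4) − (5)(0) = 12
  (5)(-2) − (4)(-4) = 6
  (4)(3) − (-6)(-2) = 0
Sum = 30, so (signed) Area = 30/2 = 15, |Area| = 15.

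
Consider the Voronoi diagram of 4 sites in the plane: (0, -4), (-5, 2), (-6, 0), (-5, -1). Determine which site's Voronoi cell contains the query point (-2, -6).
Nearest site = (0, -4)

The Voronoi cell of site s contains exactly those query points closer to s than to any other site. Compute squared distances from q = (-2, -6) to each site:
  (0 − -2)² + (-4 − -6)² = 8
  (-5 − -2)² + (-1 − -6)² = 34
  (-6 − -2)² + (0 − -6)² = 52
  (-5 − -2)² + (2 − -6)² = 73
Minimum is attained by (0, -4), so q lies in its Voronoi cell.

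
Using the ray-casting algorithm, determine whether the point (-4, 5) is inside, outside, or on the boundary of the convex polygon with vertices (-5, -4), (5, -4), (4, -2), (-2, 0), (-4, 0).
The point (-4, 5) lies strictly outside the polygon

Cast a horizontal ray to the right from the query point and count how many polygon edges it crosses (each edge strictly once or zero times, handled with the usual half-open convention). 
Parity of crossings → even ⇒ outside.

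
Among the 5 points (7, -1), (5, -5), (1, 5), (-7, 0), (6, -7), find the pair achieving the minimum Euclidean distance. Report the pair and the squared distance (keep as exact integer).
Pair = ((5, -5), (6, -7)); squared distance = 5

Compute all C(5, 2) = 10 pairwise squared distances (x_i − x_j)² + (y_i − y_j)². The minimum is 5, attained by the pair ((5, -5), (6, -7)).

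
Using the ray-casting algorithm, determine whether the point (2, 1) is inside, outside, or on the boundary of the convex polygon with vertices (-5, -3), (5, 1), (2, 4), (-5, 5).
The point (2, 1) lies strictly inside the polygon

Cast a horizontal ray to the right from the query point and count how many polygon edges it crosses (each edge strictly once or zero times, handled with the usual half-open convention). 
Parity of crossings → odd ⇒ inside.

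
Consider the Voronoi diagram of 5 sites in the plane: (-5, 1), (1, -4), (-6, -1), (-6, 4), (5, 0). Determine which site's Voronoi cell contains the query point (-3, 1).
Nearest site = (-5, 1)

The Voronoi cell of site s contains exactly those query points closer to s than to any other site. Compute squared distances from q = (-3, 1) to each site:
  (-5 − -3)² + (1 − 1)² = 4
  (-6 − -3)² + (-1 − 1)² = 13
  (-6 − -3)² + (4 − 1)² = 18
  (1 − -3)² + (-4 − 1)² = 41
  (5 − -3)² + (0 − 1)² = 65
Minimum is attained by (-5, 1), so q lies in its Voronoi cell.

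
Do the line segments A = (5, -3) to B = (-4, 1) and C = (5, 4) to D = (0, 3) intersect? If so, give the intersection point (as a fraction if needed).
No (intersection of containing lines falls outside at least one segment)

Parametrize and solve: t = 35/29, s = 63/29. At least one of these is outside [0, 1], so the segments do not intersect.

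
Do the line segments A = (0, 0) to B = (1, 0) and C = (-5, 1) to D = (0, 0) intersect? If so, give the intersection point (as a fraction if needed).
Yes; intersection at (0, 0) (t = 0 on AB, s = 1 on CD)

Parametrize AB as A + t(B − A) = (0 + 1 t, 0 + 0 t) and CD as C + s(D − C) = (-5 + 5 s, 1 + -1 s). Solve the linear system for (t, s). Determinant = 1 ≠ 0, so a unique intersection of the containing lines exists. Solution: t = 0, s = 1 — both in [0, 1], so the segments cross. Intersection point: (0, 0).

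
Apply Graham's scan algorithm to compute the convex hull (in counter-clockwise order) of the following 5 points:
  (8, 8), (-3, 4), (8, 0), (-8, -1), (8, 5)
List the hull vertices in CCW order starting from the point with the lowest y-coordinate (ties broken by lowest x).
Hull (CCW) = [(-8, -1), (8, 0), (8, 8), (-3, 4)]

Graham scan procedure:
  1. Find the pivot p₀ = point with lowest y (tie → lowest x): (-8, -1).
  2. Sort the remaining points by polar angle around p₀.
  3. Walk through sorted points, maintaining a stack; pop the top while the last three entries make a non-left turn (cross product ≤ 0).
  4. Final stack is the convex hull in CCW order: (-8, -1), (8, 0), (8, 8), (-3, 4).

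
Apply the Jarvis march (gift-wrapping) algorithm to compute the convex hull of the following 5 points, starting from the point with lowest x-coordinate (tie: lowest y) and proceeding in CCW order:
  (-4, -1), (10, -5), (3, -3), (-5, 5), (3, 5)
Hull (CCW) = [(-5, 5), (-4, -1), (10, -5), (3, 5)]

Jarvis march: at each step, from the current hull vertex p, select the next vertex q as the point such that every other point lies strictly to the left of (or on) the directed line p → q. (Equivalently: for every other point r, the cross product (q − p) × (r − p) ≥ 0.)
Starting point (lowest x, tie lowest y): (-5, 5). Wrap until returning to start. Resulting hull: (-5, 5), (-4, -1), (10, -5), (3, 5).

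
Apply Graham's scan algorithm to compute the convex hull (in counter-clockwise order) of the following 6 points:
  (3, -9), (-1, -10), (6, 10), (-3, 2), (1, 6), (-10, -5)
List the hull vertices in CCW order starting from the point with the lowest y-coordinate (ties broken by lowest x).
Hull (CCW) = [(-1, -10), (3, -9), (6, 10), (1, 6), (-10, -5)]

Graham scan procedure:
  1. Find the pivot p₀ = point with lowest y (tie → lowest x): (-1, -10).
  2. Sort the remaining points by polar angle around p₀.
  3. Walk through sorted points, maintaining a stack; pop the top while the last three entries make a non-left turn (cross product ≤ 0).
  4. Final stack is the convex hull in CCW order: (-1, -10), (3, -9), (6, 10), (1, 6), (-10, -5).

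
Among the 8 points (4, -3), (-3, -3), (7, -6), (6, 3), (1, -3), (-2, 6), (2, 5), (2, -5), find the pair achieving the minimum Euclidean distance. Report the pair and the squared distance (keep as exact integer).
Pair = ((1, -3), (2, -5)); squared distance = 5

Compute all C(8, 2) = 28 pairwise squared distances (x_i − x_j)² + (y_i − y_j)². The minimum is 5, attained by the pair ((1, -3), (2, -5)).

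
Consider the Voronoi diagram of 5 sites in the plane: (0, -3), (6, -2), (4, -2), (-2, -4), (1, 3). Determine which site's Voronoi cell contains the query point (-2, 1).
Nearest site = (1, 3)

The Voronoi cell of site s contains exactly those query points closer to s than to any other site. Compute squared distances from q = (-2, 1) to each site:
  (1 − -2)² + (3 − 1)² = 13
  (0 − -2)² + (-3 − 1)² = 20
  (-2 − -2)² + (-4 − 1)² = 25
  (4 − -2)² + (-2 − 1)² = 45
  (6 − -2)² + (-2 − 1)² = 73
Minimum is attained by (1, 3), so q lies in its Voronoi cell.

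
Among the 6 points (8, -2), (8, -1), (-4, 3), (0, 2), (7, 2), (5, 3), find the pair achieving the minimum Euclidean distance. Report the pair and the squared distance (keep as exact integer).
Pair = ((8, -2), (8, -1)); squared distance = 1

Compute all C(6, 2) = 15 pairwise squared distances (x_i − x_j)² + (y_i − y_j)². The minimum is 1, attained by the pair ((8, -2), (8, -1)).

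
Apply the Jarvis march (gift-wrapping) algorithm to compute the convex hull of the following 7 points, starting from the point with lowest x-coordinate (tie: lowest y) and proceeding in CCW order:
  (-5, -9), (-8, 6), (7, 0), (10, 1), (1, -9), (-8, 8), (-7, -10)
Hull (CCW) = [(-8, 6), (-7, -10), (1, -9), (10, 1), (-8, 8)]

Jarvis march: at each step, from the current hull vertex p, select the next vertex q as the point such that every other point lies strictly to the left of (or on) the directed line p → q. (Equivalently: for every other point r, the cross product (q − p) × (r − p) ≥ 0.)
Starting point (lowest x, tie lowest y): (-8, 6). Wrap until returning to start. Resulting hull: (-8, 6), (-7, -10), (1, -9), (10, 1), (-8, 8).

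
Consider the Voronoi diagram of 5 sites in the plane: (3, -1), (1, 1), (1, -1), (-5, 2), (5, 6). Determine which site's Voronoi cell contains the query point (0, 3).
Nearest site = (1, 1)

The Voronoi cell of site s contains exactly those query points closer to s than to any other site. Compute squared distances from q = (0, 3) to each site:
  (1 − 0)² + (1 − 3)² = 5
  (1 − 0)² + (-1 − 3)² = 17
  (3 − 0)² + (-1 − 3)² = 25
  (-5 − 0)² + (2 − 3)² = 26
  (5 − 0)² + (6 − 3)² = 34
Minimum is attained by (1, 1), so q lies in its Voronoi cell.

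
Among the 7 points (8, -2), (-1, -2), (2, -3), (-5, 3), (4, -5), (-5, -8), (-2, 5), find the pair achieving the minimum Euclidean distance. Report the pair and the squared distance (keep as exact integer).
Pair = ((2, -3), (4, -5)); squared distance = 8

Compute all C(7, 2) = 21 pairwise squared distances (x_i − x_j)² + (y_i − y_j)². The minimum is 8, attained by the pair ((2, -3), (4, -5)).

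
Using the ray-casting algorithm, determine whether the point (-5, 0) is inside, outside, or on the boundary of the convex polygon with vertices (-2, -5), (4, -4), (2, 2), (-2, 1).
The point (-5, 0) lies strictly outside the polygon

Cast a horizontal ray to the right from the query point and count how many polygon edges it crosses (each edge strictly once or zero times, handled with the usual half-open convention). 
Parity of crossings → even ⇒ outside.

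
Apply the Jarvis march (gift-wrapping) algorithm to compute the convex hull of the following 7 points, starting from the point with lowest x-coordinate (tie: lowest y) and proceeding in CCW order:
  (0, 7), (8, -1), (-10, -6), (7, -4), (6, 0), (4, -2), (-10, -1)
Hull (CCW) = [(-10, -6), (7, -4), (8, -1), (0, 7), (-10, -1)]

Jarvis march: at each step, from the current hull vertex p, select the next vertex q as the point such that every other point lies strictly to the left of (or on) the directed line p → q. (Equivalently: for every other point r, the cross product (q − p) × (r − p) ≥ 0.)
Starting point (lowest x, tie lowest y): (-10, -6). Wrap until returning to start. Resulting hull: (-10, -6), (7, -4), (8, -1), (0, 7), (-10, -1).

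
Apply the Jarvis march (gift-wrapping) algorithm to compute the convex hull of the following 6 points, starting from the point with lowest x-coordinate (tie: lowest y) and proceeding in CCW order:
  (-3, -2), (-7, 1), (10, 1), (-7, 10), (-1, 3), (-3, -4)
Hull (CCW) = [(-7, 1), (-3, -4), (10, 1), (-7, 10)]

Jarvis march: at each step, from the current hull vertex p, select the next vertex q as the point such that every other point lies strictly to the left of (or on) the directed line p → q. (Equivalently: for every other point r, the cross product (q − p) × (r − p) ≥ 0.)
Starting point (lowest x, tie lowest y): (-7, 1). Wrap until returning to start. Resulting hull: (-7, 1), (-3, -4), (10, 1), (-7, 10).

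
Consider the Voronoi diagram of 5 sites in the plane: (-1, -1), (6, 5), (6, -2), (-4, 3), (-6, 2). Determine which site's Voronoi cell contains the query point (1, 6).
Nearest site = (6, 5)

The Voronoi cell of site s contains exactly those query points closer to s than to any other site. Compute squared distances from q = (1, 6) to each site:
  (6 − 1)² + (5 − 6)² = 26
  (-4 − 1)² + (3 − 6)² = 34
  (-1 − 1)² + (-1 − 6)² = 53
  (-6 − 1)² + (2 − 6)² = 65
  (6 − 1)² + (-2 − 6)² = 89
Minimum is attained by (6, 5), so q lies in its Voronoi cell.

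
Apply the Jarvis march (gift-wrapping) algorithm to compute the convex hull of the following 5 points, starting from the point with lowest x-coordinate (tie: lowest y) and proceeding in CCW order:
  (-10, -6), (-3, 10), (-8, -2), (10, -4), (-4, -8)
Hull (CCW) = [(-10, -6), (-4, -8), (10, -4), (-3, 10)]

Jarvis march: at each step, from the current hull vertex p, select the next vertex q as the point such that every other point lies strictly to the left of (or on) the directed line p → q. (Equivalently: for every other point r, the cross product (q − p) × (r − p) ≥ 0.)
Starting point (lowest x, tie lowest y): (-10, -6). Wrap until returning to start. Resulting hull: (-10, -6), (-4, -8), (10, -4), (-3, 10).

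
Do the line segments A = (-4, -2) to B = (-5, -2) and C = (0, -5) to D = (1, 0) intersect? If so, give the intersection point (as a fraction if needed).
No (intersection of containing lines falls outside at least one segment)

Parametrize and solve: t = -23/5, s = 3/5. At least one of these is outside [0, 1], so the segments do not intersect.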